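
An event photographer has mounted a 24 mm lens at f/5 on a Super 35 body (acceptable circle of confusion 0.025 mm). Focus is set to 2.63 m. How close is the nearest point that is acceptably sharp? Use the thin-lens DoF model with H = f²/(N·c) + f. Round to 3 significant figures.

Hyperfocal distance H = f²/(N·c) + f = 24²/(5 × 0.025) + 24 = 576/0.125 + 24 ≈ 4632.0 mm ≈ 4.632 m.
Near limit Dn = s·(H − f)/(H + s − 2f) = 2630 × (4632.0 − 24) / (4632.0 + 2630 − 2 × 24) = 2630 × 4608.0 / 7214.0 ≈ 1679.9 mm ≈ 1.68 m.

1.68 m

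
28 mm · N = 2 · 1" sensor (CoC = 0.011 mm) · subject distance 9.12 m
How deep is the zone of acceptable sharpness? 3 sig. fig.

Hyperfocal distance H = f²/(N·c) + f = 28²/(2 × 0.011) + 28 = 784/0.022 + 28 ≈ 35664.4 mm ≈ 35.66 m.
Near limit Dn = s·(H − f)/(H + s − 2f) = 9120 × (35664.4 − 28) / (35664.4 + 9120 − 2 × 28) = 9120 × 35636.4 / 44728.4 ≈ 7266.2 mm.
Far limit Df = s·(H − f)/(H − s) = 9120 × (35664.4 − 28) / (35664.4 − 9120) = 9120 × 35636.4 / 26544.4 ≈ 12243.8 mm.
Depth of field = Df − Dn = 12243.8 − 7266.2 ≈ 4977.6 mm ≈ 4.98 m.

4.98 m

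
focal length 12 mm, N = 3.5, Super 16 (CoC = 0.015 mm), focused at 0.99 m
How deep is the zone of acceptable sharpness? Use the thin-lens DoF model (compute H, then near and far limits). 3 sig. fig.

Hyperfocal distance H = f²/(N·c) + f = 12²/(3.5 × 0.015) + 12 = 144/0.0525 + 12 ≈ 2754.9 mm ≈ 2.755 m.
Near limit Dn = s·(H − f)/(H + s − 2f) = 990 × (2754.9 − 12) / (2754.9 + 990 − 2 × 12) = 990 × 2742.9 / 3720.9 ≈ 729.79 mm.
Far limit Df = s·(H − f)/(H − s) = 990 × (2754.9 − 12) / (2754.9 − 990) = 990 × 2742.9 / 1764.9 ≈ 1538.61 mm.
Depth of field = Df − Dn = 1538.61 − 729.79 ≈ 808.82 mm ≈ 0.809 m.

0.809 m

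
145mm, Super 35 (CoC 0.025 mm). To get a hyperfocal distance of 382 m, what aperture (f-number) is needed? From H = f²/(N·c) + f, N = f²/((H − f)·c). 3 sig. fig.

f/2.20

Rearrange H = f²/(N·c) + f for N: N = f² / ((H − f)·c).
N = 145² / ((382000 − 145) × 0.025) = 21025 / 9546 ≈ 2.20.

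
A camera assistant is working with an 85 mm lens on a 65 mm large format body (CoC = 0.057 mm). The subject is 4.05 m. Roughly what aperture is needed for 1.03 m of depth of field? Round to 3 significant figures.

f/4

Write h = H − f = f²/(N·c). The thin-lens limits are Dn = s·h/(h + (s−f)) and Df = s·h/(h − (s−f)), so DoF = Df − Dn = 2·s·(s−f)·h / (h² − (s−f)²).
That is a quadratic in h: DoF·h² − 2·s·(s−f)·h − DoF·(s−f)² = 0 ⇒ h = (s−f)·(s + √(s² + DoF²)) / DoF = 3965 × (4050 + √(4050² + 1030²)) / 1030 = 3965 × (4050 + 4178.92) / 1030 ≈ 31677 mm.
Then N = f²/(c·h) = 85² / (0.057 × 31677) = 7225 / 1805.6 ≈ 4.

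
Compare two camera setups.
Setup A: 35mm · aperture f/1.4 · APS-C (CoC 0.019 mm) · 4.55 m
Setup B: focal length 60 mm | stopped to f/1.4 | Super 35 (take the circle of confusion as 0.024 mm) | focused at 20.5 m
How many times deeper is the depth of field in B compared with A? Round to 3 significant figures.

Setup A: H = 35²/(1.4×0.019) + 35 ≈ 46087.6 mm; DoF = Df − Dn = 5044.57 − 4143.75 ≈ 900.82 mm.
Setup B: H = 60²/(1.4×0.024) + 60 ≈ 107202.9 mm; DoF = Df − Dn = 25332.8 − 17215.7 ≈ 8117.1 mm.
Ratio = 8117.1 / 900.82 ≈ 9.01.

9.01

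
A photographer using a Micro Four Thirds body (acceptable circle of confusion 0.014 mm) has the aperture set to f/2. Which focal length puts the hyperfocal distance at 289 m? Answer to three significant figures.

From H = f²/(N·c) + f, with f ≪ H: f ≈ √(H·N·c) = √(289000 × 2 × 0.014) = √8092.0 ≈ 89.96 mm.
Exact: f² + N·c·f − N·c·H = 0 ⇒ f = (−N·c + √((N·c)² + 4·N·c·H))/2 = (−0.028 + √32368)/2 ≈ 89.942 mm ≈ 89.9 mm.

89.9 mm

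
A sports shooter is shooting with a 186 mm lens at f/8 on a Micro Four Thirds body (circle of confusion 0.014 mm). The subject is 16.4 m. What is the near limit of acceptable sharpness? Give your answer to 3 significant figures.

15.6 m

Hyperfocal distance H = f²/(N·c) + f = 186²/(8 × 0.014) + 186 = 34596/0.112 + 186 ≈ 309078.9 mm ≈ 309.1 m.
Near limit Dn = s·(H − f)/(H + s − 2f) = 16400 × (309078.9 − 186) / (309078.9 + 16400 − 2 × 186) = 16400 × 308892.9 / 325106.9 ≈ 15582 mm ≈ 15.6 m.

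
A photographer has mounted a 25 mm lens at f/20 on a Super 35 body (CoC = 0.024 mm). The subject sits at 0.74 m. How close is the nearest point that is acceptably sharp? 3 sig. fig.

Hyperfocal distance H = f²/(N·c) + f = 25²/(20 × 0.024) + 25 = 625/0.48 + 25 ≈ 1327.1 mm ≈ 1.327 m.
Near limit Dn = s·(H − f)/(H + s − 2f) = 740 × (1327.1 − 25) / (1327.1 + 740 − 2 × 25) = 740 × 1302.1 / 2017.1 ≈ 477.69 mm.

478 mm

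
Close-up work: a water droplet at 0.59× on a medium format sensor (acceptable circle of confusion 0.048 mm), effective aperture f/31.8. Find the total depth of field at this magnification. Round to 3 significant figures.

At magnification m, DoF ≈ 2·N_eff·c/m² = 2 × 31.8 × 0.048 / 0.59² = 3.053 / 0.3481 ≈ 8.77 mm.

8.77 mm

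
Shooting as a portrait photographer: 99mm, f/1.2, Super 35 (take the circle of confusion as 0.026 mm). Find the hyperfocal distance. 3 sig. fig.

314 m

Hyperfocal distance H = f²/(N·c) + f = 99²/(1.2 × 0.026) + 99 = 9801/0.0312 + 99 ≈ 314233.6 mm ≈ 314 m.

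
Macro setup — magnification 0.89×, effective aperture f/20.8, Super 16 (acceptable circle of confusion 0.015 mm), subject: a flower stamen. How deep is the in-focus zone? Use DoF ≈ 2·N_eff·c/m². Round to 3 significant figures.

At magnification m, DoF ≈ 2·N_eff·c/m² = 2 × 20.8 × 0.015 / 0.89² = 0.624 / 0.7921 ≈ 0.788 mm.

0.788 mm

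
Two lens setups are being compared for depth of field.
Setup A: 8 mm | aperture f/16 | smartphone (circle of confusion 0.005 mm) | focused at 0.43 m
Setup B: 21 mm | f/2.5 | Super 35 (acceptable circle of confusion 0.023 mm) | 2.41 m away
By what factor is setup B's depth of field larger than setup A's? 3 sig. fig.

Setup A: H = 8²/(16×0.005) + 8 ≈ 808.0 mm; DoF = Df − Dn = 910.05 − 281.51 ≈ 628.54 mm.
Setup B: H = 21²/(2.5×0.023) + 21 ≈ 7690.6 mm; DoF = Df − Dn = 3500.3 − 1837.6 ≈ 1662.7 mm.
Ratio = 1662.7 / 628.54 ≈ 2.65.

2.65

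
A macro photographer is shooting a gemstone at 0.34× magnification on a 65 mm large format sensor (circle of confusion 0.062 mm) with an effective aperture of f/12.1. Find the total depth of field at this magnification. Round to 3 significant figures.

13.0 mm

At magnification m, DoF ≈ 2·N_eff·c/m² = 2 × 12.1 × 0.062 / 0.34² = 1.5 / 0.1156 ≈ 13 mm.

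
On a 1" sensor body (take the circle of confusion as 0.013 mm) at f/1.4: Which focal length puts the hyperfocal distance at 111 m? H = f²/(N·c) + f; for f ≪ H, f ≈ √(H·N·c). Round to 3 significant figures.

From H = f²/(N·c) + f, with f ≪ H: f ≈ √(H·N·c) = √(111000 × 1.4 × 0.013) = √2020.2 ≈ 44.95 mm.
Exact: f² + N·c·f − N·c·H = 0 ⇒ f = (−N·c + √((N·c)² + 4·N·c·H))/2 = (−0.0182 + √8080.8)/2 ≈ 44.938 mm ≈ 44.9 mm.

44.9 mm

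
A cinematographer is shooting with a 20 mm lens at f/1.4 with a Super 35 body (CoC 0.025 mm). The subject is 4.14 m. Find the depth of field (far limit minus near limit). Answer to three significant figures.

3.43 m

Hyperfocal distance H = f²/(N·c) + f = 20²/(1.4 × 0.025) + 20 = 400/0.035 + 20 ≈ 11448.6 mm ≈ 11.45 m.
Near limit Dn = s·(H − f)/(H + s − 2f) = 4140 × (11448.6 − 20) / (11448.6 + 4140 − 2 × 20) = 4140 × 11428.6 / 15548.6 ≈ 3043.0 mm.
Far limit Df = s·(H − f)/(H − s) = 4140 × (11448.6 − 20) / (11448.6 − 4140) = 4140 × 11428.6 / 7308.6 ≈ 6473.8 mm.
Depth of field = Df − Dn = 6473.8 − 3043.0 ≈ 3430.8 mm ≈ 3.43 m.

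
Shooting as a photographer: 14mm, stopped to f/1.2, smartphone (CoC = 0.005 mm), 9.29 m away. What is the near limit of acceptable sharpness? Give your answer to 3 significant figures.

Hyperfocal distance H = f²/(N·c) + f = 14²/(1.2 × 0.005) + 14 = 196/0.006 + 14 ≈ 32680.7 mm ≈ 32.68 m.
Near limit Dn = s·(H − f)/(H + s − 2f) = 9290 × (32680.7 − 14) / (32680.7 + 9290 − 2 × 14) = 9290 × 32666.7 / 41942.7 ≈ 7235.4 mm ≈ 7.24 m.

7.24 m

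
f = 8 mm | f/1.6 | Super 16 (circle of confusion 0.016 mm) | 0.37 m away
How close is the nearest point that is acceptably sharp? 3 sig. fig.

Hyperfocal distance H = f²/(N·c) + f = 8²/(1.6 × 0.016) + 8 = 64/0.0256 + 8 ≈ 2508.0 mm ≈ 2.508 m.
Near limit Dn = s·(H − f)/(H + s − 2f) = 370 × (2508.0 − 8) / (2508.0 + 370 − 2 × 8) = 370 × 2500.0 / 2862.0 ≈ 323.20 mm.

323 mm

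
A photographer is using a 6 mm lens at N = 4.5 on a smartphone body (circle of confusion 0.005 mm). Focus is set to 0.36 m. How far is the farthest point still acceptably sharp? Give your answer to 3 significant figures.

462 mm

Hyperfocal distance H = f²/(N·c) + f = 6²/(4.5 × 0.005) + 6 = 36/0.0225 + 6 ≈ 1606.0 mm ≈ 1.606 m.
Far limit Df = s·(H − f)/(H − s) = 360 × (1606.0 − 6) / (1606.0 − 360) = 360 × 1600.0 / 1246.0 ≈ 462.28 mm.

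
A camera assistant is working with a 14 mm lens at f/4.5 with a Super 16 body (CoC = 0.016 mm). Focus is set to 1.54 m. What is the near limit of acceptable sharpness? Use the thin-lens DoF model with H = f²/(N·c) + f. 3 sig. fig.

0.987 m

Hyperfocal distance H = f²/(N·c) + f = 14²/(4.5 × 0.016) + 14 = 196/0.072 + 14 ≈ 2736.2 mm ≈ 2.736 m.
Near limit Dn = s·(H − f)/(H + s − 2f) = 1540 × (2736.2 − 14) / (2736.2 + 1540 − 2 × 14) = 1540 × 2722.2 / 4248.2 ≈ 986.82 mm ≈ 0.987 m.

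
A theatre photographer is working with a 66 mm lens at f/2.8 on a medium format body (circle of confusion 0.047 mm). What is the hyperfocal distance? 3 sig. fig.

33.2 m

Hyperfocal distance H = f²/(N·c) + f = 66²/(2.8 × 0.047) + 66 = 4356/0.1316 + 66 ≈ 33166.3 mm ≈ 33.2 m.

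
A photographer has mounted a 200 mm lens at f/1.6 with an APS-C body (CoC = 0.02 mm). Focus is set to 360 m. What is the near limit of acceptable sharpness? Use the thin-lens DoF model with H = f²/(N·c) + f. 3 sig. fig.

Hyperfocal distance H = f²/(N·c) + f = 200²/(1.6 × 0.02) + 200 = 40000/0.032 + 200 ≈ 1250200.0 mm ≈ 1250 m.
Near limit Dn = s·(H − f)/(H + s − 2f) = 360000 × (1250200.0 − 200) / (1250200.0 + 360000 − 2 × 200) = 360000 × 1250000.0 / 1609800.0 ≈ 279538 mm ≈ 280 m.

280 m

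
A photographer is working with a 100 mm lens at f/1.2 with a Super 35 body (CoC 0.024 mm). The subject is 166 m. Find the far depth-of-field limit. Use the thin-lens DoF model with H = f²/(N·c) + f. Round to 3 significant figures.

318 m

Hyperfocal distance H = f²/(N·c) + f = 100²/(1.2 × 0.024) + 100 = 10000/0.0288 + 100 ≈ 347322.2 mm ≈ 347.3 m.
Far limit Df = s·(H − f)/(H − s) = 166000 × (347322.2 − 100) / (347322.2 − 166000) = 166000 × 347222.2 / 181322.2 ≈ 317881 mm ≈ 318 m.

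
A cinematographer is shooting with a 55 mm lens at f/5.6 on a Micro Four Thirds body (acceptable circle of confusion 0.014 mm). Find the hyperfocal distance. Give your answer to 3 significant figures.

38.6 m

Hyperfocal distance H = f²/(N·c) + f = 55²/(5.6 × 0.014) + 55 = 3025/0.0784 + 55 ≈ 38639.2 mm ≈ 38.6 m.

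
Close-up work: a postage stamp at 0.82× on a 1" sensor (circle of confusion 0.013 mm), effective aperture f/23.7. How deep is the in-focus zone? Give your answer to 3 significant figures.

0.916 mm

At magnification m, DoF ≈ 2·N_eff·c/m² = 2 × 23.7 × 0.013 / 0.82² = 0.6162 / 0.6724 ≈ 0.916 mm.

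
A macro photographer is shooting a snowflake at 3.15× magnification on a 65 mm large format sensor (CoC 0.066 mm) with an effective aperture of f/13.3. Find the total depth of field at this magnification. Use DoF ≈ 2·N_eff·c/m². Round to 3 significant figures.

At magnification m, DoF ≈ 2·N_eff·c/m² = 2 × 13.3 × 0.066 / 3.15² = 1.756 / 9.922 ≈ 0.177 mm.

0.177 mm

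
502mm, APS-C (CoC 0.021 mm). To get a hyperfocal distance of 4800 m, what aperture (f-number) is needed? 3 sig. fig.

Rearrange H = f²/(N·c) + f for N: N = f² / ((H − f)·c).
N = 502² / ((4800000 − 502) × 0.021) = 252004 / 100789 ≈ 2.50.

f/2.50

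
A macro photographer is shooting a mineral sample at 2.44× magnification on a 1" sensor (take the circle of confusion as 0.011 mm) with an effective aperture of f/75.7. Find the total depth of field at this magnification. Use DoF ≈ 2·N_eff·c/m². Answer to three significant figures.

At magnification m, DoF ≈ 2·N_eff·c/m² = 2 × 75.7 × 0.011 / 2.44² = 1.665 / 5.954 ≈ 0.28 mm.

0.280 mm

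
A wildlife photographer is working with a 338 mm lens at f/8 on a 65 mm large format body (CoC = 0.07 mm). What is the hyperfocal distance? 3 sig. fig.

204 m

Hyperfocal distance H = f²/(N·c) + f = 338²/(8 × 0.07) + 338 = 114244/0.56 + 338 ≈ 204345.1 mm ≈ 204 m.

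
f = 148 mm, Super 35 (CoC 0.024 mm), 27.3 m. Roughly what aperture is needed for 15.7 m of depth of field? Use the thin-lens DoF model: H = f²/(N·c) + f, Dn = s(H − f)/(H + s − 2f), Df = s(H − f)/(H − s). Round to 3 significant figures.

Write h = H − f = f²/(N·c). The thin-lens limits are Dn = s·h/(h + (s−f)) and Df = s·h/(h − (s−f)), so DoF = Df − Dn = 2·s·(s−f)·h / (h² − (s−f)²).
That is a quadratic in h: DoF·h² − 2·s·(s−f)·h − DoF·(s−f)² = 0 ⇒ h = (s−f)·(s + √(s² + DoF²)) / DoF = 27152 × (27300 + √(27300² + 15700²)) / 15700 = 27152 × (27300 + 31492.5) / 15700 ≈ 101677 mm.
Then N = f²/(c·h) = 148² / (0.024 × 101677) = 21904 / 2440.3 ≈ 8.98.

f/8.98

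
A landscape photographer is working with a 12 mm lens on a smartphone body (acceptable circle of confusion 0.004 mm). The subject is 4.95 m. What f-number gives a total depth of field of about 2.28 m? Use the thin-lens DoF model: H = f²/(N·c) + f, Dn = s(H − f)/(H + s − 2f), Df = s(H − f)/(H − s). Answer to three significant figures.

f/1.60

Write h = H − f = f²/(N·c). The thin-lens limits are Dn = s·h/(h + (s−f)) and Df = s·h/(h − (s−f)), so DoF = Df − Dn = 2·s·(s−f)·h / (h² − (s−f)²).
That is a quadratic in h: DoF·h² − 2·s·(s−f)·h − DoF·(s−f)² = 0 ⇒ h = (s−f)·(s + √(s² + DoF²)) / DoF = 4938 × (4950 + √(4950² + 2280²)) / 2280 = 4938 × (4950 + 5449.85) / 2280 ≈ 22524 mm.
Then N = f²/(c·h) = 12² / (0.004 × 22524) = 144 / 90.096 ≈ 1.60.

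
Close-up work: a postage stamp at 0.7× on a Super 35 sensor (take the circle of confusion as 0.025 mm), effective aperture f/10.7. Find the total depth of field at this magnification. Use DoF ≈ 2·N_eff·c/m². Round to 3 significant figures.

At magnification m, DoF ≈ 2·N_eff·c/m² = 2 × 10.7 × 0.025 / 0.7² = 0.535 / 0.49 ≈ 1.09 mm.

1.09 mm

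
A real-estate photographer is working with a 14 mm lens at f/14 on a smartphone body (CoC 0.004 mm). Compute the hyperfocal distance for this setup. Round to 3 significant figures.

3.51 m

Hyperfocal distance H = f²/(N·c) + f = 14²/(14 × 0.004) + 14 = 196/0.056 + 14 ≈ 3514.0 mm ≈ 3.51 m.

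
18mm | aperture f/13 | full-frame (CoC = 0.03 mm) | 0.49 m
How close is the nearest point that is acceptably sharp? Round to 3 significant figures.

Hyperfocal distance H = f²/(N·c) + f = 18²/(13 × 0.03) + 18 = 324/0.39 + 18 ≈ 848.8 mm ≈ 0.849 m.
Near limit Dn = s·(H − f)/(H + s − 2f) = 490 × (848.8 − 18) / (848.8 + 490 − 2 × 18) = 490 × 830.8 / 1302.8 ≈ 312.47 mm.

312 mm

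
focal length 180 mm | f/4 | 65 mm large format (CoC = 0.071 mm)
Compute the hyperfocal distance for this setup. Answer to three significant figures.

Hyperfocal distance H = f²/(N·c) + f = 180²/(4 × 0.071) + 180 = 32400/0.284 + 180 ≈ 114264.5 mm ≈ 114 m.

114 m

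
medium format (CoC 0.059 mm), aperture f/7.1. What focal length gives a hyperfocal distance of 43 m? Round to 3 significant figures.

134 mm

From H = f²/(N·c) + f, with f ≪ H: f ≈ √(H·N·c) = √(43000 × 7.1 × 0.059) = √18013 ≈ 134.2 mm.
The +f correction barely moves this — solving exactly, f² + N·c·f − N·c·H = 0 ⇒ f = (−N·c + √((N·c)² + 4·N·c·H))/2 = (−0.4189 + √72051)/2 ≈ 134.00 mm, so f ≈ 134 mm.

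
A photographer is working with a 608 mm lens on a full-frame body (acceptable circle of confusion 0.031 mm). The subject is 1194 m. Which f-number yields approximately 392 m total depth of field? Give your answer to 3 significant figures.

f/1.60

Write h = H − f = f²/(N·c). The thin-lens limits are Dn = s·h/(h + (s−f)) and Df = s·h/(h − (s−f)), so DoF = Df − Dn = 2·s·(s−f)·h / (h² − (s−f)²).
That is a quadratic in h: DoF·h² − 2·s·(s−f)·h − DoF·(s−f)² = 0 ⇒ h = (s−f)·(s + √(s² + DoF²)) / DoF = 1193392 × (1194000 + √(1194000² + 392000²)) / 392000 = 1193392 × (1194000 + 1256702) / 392000 ≈ 7460837 mm.
Then N = f²/(c·h) = 608² / (0.031 × 7460837) = 369664 / 231286 ≈ 1.60.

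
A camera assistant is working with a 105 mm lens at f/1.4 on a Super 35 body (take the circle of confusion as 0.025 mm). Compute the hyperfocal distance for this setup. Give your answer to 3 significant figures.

315 m

Hyperfocal distance H = f²/(N·c) + f = 105²/(1.4 × 0.025) + 105 = 11025/0.035 + 105 ≈ 315105.0 mm ≈ 315 m.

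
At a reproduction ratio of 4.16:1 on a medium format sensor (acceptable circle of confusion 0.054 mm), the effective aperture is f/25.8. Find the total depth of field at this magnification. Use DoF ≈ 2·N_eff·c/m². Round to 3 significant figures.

0.161 mm

At magnification m, DoF ≈ 2·N_eff·c/m² = 2 × 25.8 × 0.054 / 4.16² = 2.786 / 17.31 ≈ 0.161 mm.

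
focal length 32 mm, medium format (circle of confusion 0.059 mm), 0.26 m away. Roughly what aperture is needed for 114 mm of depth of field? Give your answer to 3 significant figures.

f/16

Write h = H − f = f²/(N·c). The thin-lens limits are Dn = s·h/(h + (s−f)) and Df = s·h/(h − (s−f)), so DoF = Df − Dn = 2·s·(s−f)·h / (h² − (s−f)²).
That is a quadratic in h: DoF·h² − 2·s·(s−f)·h − DoF·(s−f)² = 0 ⇒ h = (s−f)·(s + √(s² + DoF²)) / DoF = 228 × (260 + √(260² + 114²)) / 114 = 228 × (260 + 283.894) / 114 ≈ 1087.8 mm.
Then N = f²/(c·h) = 32² / (0.059 × 1087.8) = 1024 / 64.180 ≈ 16.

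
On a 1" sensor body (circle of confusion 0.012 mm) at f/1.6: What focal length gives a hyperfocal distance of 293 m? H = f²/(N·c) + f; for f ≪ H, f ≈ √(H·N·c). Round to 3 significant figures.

From H = f²/(N·c) + f, with f ≪ H: f ≈ √(H·N·c) = √(293000 × 1.6 × 0.012) = √5625.6 ≈ 75.00 mm.
The +f correction barely moves this — solving exactly, f² + N·c·f − N·c·H = 0 ⇒ f = (−N·c + √((N·c)² + 4·N·c·H))/2 = (−0.0192 + √22502)/2 ≈ 74.994 mm, so f ≈ 75.0 mm.

75.0 mm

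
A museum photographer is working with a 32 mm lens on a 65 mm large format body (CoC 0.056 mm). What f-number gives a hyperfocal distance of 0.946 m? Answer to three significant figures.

Rearrange H = f²/(N·c) + f for N: N = f² / ((H − f)·c).
N = 32² / ((946 − 32) × 0.056) = 1024 / 51.18 ≈ 20.

f/20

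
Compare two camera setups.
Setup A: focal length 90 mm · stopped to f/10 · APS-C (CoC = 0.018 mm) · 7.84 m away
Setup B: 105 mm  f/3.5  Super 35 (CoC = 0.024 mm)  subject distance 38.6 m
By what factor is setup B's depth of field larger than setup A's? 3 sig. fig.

Setup A: H = 90²/(10×0.018) + 90 ≈ 45090.0 mm; DoF = Df − Dn = 9471.1 − 6688.2 ≈ 2782.9 mm.
Setup B: H = 105²/(3.5×0.024) + 105 ≈ 131355.0 mm; DoF = Df − Dn = 54620 − 29846 ≈ 24774 mm.
Ratio = 24774 / 2782.9 ≈ 8.90.

8.90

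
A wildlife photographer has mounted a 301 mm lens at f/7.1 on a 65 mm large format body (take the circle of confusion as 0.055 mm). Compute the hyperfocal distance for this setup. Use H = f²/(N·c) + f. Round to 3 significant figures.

Hyperfocal distance H = f²/(N·c) + f = 301²/(7.1 × 0.055) + 301 = 90601/0.3905 + 301 ≈ 232313.8 mm ≈ 232 m.

232 m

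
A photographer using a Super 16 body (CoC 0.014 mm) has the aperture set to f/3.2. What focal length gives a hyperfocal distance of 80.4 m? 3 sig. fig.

60.0 mm

From H = f²/(N·c) + f, with f ≪ H: f ≈ √(H·N·c) = √(80400 × 3.2 × 0.014) = √3601.9 ≈ 60.02 mm.
The +f correction barely moves this — solving exactly, f² + N·c·f − N·c·H = 0 ⇒ f = (−N·c + √((N·c)² + 4·N·c·H))/2 = (−0.0448 + √14408)/2 ≈ 59.994 mm, so f ≈ 60.0 mm.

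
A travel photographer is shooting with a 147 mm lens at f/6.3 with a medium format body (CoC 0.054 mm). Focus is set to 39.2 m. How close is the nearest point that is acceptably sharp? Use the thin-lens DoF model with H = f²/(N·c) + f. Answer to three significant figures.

Hyperfocal distance H = f²/(N·c) + f = 147²/(6.3 × 0.054) + 147 = 21609/0.3402 + 147 ≈ 63665.5 mm ≈ 63.67 m.
Near limit Dn = s·(H − f)/(H + s − 2f) = 39200 × (63665.5 − 147) / (63665.5 + 39200 − 2 × 147) = 39200 × 63518.5 / 102571.5 ≈ 24275 mm ≈ 24.3 m.

24.3 m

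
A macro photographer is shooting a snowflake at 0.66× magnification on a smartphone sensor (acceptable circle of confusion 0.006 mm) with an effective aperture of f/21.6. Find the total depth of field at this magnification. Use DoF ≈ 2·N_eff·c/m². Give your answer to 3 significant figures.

At magnification m, DoF ≈ 2·N_eff·c/m² = 2 × 21.6 × 0.006 / 0.66² = 0.2592 / 0.4356 ≈ 0.595 mm.

0.595 mm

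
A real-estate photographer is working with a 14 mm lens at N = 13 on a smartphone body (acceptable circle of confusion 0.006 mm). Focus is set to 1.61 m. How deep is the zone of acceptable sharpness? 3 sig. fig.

Hyperfocal distance H = f²/(N·c) + f = 14²/(13 × 0.006) + 14 = 196/0.078 + 14 ≈ 2526.8 mm ≈ 2.527 m.
Near limit Dn = s·(H − f)/(H + s − 2f) = 1610 × (2526.8 − 14) / (2526.8 + 1610 − 2 × 14) = 1610 × 2512.8 / 4108.8 ≈ 984.6 mm.
Far limit Df = s·(H − f)/(H − s) = 1610 × (2526.8 − 14) / (2526.8 − 1610) = 1610 × 2512.8 / 916.8 ≈ 4412.7 mm.
Depth of field = Df − Dn = 4412.7 − 984.6 ≈ 3428.1 mm ≈ 3.43 m.

3.43 m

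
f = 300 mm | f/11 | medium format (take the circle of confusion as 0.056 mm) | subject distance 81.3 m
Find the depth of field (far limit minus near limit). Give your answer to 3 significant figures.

Hyperfocal distance H = f²/(N·c) + f = 300²/(11 × 0.056) + 300 = 90000/0.616 + 300 ≈ 146403.9 mm ≈ 146.4 m.
Near limit Dn = s·(H − f)/(H + s − 2f) = 81300 × (146403.9 − 300) / (146403.9 + 81300 − 2 × 300) = 81300 × 146103.9 / 227103.9 ≈ 52303 mm.
Far limit Df = s·(H − f)/(H − s) = 81300 × (146403.9 − 300) / (146403.9 − 81300) = 81300 × 146103.9 / 65103.9 ≈ 182451 mm.
Depth of field = Df − Dn = 182451 − 52303 ≈ 130148 mm ≈ 130 m.

130 m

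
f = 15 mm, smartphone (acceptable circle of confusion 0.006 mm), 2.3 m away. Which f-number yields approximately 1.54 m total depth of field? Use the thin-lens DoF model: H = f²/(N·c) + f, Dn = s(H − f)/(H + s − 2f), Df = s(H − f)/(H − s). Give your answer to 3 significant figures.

f/4.99

Write h = H − f = f²/(N·c). The thin-lens limits are Dn = s·h/(h + (s−f)) and Df = s·h/(h − (s−f)), so DoF = Df − Dn = 2·s·(s−f)·h / (h² − (s−f)²).
That is a quadratic in h: DoF·h² − 2·s·(s−f)·h − DoF·(s−f)² = 0 ⇒ h = (s−f)·(s + √(s² + DoF²)) / DoF = 2285 × (2300 + √(2300² + 1540²)) / 1540 = 2285 × (2300 + 2767.96) / 1540 ≈ 7519.7 mm.
Then N = f²/(c·h) = 15² / (0.006 × 7519.7) = 225 / 45.118 ≈ 4.99.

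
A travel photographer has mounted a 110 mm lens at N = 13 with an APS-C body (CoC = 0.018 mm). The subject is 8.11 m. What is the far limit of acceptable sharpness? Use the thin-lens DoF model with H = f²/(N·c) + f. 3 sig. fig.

Hyperfocal distance H = f²/(N·c) + f = 110²/(13 × 0.018) + 110 = 12100/0.234 + 110 ≈ 51819.4 mm ≈ 51.82 m.
Far limit Df = s·(H − f)/(H − s) = 8110 × (51819.4 − 110) / (51819.4 − 8110) = 8110 × 51709.4 / 43709.4 ≈ 9594.3 mm ≈ 9.59 m.

9.59 m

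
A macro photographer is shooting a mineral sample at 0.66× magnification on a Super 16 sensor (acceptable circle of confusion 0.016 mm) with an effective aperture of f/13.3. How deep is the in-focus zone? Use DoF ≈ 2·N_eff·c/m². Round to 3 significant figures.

0.977 mm

At magnification m, DoF ≈ 2·N_eff·c/m² = 2 × 13.3 × 0.016 / 0.66² = 0.4256 / 0.4356 ≈ 0.977 mm.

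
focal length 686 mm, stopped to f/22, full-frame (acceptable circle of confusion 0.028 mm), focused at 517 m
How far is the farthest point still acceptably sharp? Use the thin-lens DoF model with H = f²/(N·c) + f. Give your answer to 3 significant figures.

1590 m

Hyperfocal distance H = f²/(N·c) + f = 686²/(22 × 0.028) + 686 = 470596/0.616 + 686 ≈ 764640.5 mm ≈ 764.6 m.
Far limit Df = s·(H − f)/(H − s) = 517000 × (764640.5 − 686) / (764640.5 − 517000) = 517000 × 763954.5 / 247640.5 ≈ 1594910 mm ≈ 1590 m.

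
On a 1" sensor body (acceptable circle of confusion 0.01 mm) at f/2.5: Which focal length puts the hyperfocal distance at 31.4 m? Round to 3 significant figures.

28.0 mm

From H = f²/(N·c) + f, with f ≪ H: f ≈ √(H·N·c) = √(31400 × 2.5 × 0.01) = √785.00 ≈ 28.02 mm.
The +f correction barely moves this — solving exactly, f² + N·c·f − N·c·H = 0 ⇒ f = (−N·c + √((N·c)² + 4·N·c·H))/2 = (−0.025 + √3140.0)/2 ≈ 28.005 mm, so f ≈ 28.0 mm.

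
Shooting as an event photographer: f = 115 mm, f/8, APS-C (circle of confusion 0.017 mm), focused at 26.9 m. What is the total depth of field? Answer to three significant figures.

16.0 m

Hyperfocal distance H = f²/(N·c) + f = 115²/(8 × 0.017) + 115 = 13225/0.136 + 115 ≈ 97357.6 mm ≈ 97.36 m.
Near limit Dn = s·(H − f)/(H + s − 2f) = 26900 × (97357.6 − 115) / (97357.6 + 26900 − 2 × 115) = 26900 × 97242.6 / 124027.6 ≈ 21091 mm.
Far limit Df = s·(H − f)/(H − s) = 26900 × (97357.6 − 115) / (97357.6 − 26900) = 26900 × 97242.6 / 70457.6 ≈ 37126 mm.
Depth of field = Df − Dn = 37126 − 21091 ≈ 16035 mm ≈ 16.0 m.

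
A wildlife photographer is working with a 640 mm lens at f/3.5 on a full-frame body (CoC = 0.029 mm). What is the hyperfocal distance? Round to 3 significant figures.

4040 m

Hyperfocal distance H = f²/(N·c) + f = 640²/(3.5 × 0.029) + 640 = 409600/0.1015 + 640 ≈ 4036108.0 mm ≈ 4040 m.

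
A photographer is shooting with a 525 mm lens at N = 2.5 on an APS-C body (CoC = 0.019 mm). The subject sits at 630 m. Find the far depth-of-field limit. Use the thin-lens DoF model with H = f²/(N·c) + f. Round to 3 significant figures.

707 m

Hyperfocal distance H = f²/(N·c) + f = 525²/(2.5 × 0.019) + 525 = 275625/0.0475 + 525 ≈ 5803156.6 mm ≈ 5803 m.
Far limit Df = s·(H − f)/(H − s) = 630000 × (5803156.6 − 525) / (5803156.6 − 630000) = 630000 × 5802631.6 / 5173156.6 ≈ 706659 mm ≈ 707 m.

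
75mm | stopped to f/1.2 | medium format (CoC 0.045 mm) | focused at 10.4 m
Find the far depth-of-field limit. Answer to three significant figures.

11.5 m

Hyperfocal distance H = f²/(N·c) + f = 75²/(1.2 × 0.045) + 75 = 5625/0.054 + 75 ≈ 104241.7 mm ≈ 104.2 m.
Far limit Df = s·(H − f)/(H − s) = 10400 × (104241.7 − 75) / (104241.7 − 10400) = 10400 × 104166.7 / 93841.7 ≈ 11544 mm ≈ 11.5 m.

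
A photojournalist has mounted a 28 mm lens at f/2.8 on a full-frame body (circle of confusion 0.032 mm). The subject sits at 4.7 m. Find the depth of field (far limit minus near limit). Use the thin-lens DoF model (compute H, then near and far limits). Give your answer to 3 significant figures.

Hyperfocal distance H = f²/(N·c) + f = 28²/(2.8 × 0.032) + 28 = 784/0.0896 + 28 ≈ 8778.0 mm ≈ 8.778 m.
Near limit Dn = s·(H − f)/(H + s − 2f) = 4700 × (8778.0 − 28) / (8778.0 + 4700 − 2 × 28) = 4700 × 8750.0 / 13422.0 ≈ 3064.0 mm.
Far limit Df = s·(H − f)/(H − s) = 4700 × (8778.0 − 28) / (8778.0 − 4700) = 4700 × 8750.0 / 4078.0 ≈ 10084.6 mm.
Depth of field = Df − Dn = 10084.6 − 3064.0 ≈ 7020.6 mm ≈ 7.02 m.

7.02 m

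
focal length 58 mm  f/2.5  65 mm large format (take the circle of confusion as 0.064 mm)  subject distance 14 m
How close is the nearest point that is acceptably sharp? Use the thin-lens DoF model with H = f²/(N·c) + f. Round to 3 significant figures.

Hyperfocal distance H = f²/(N·c) + f = 58²/(2.5 × 0.064) + 58 = 3364/0.16 + 58 ≈ 21083.0 mm ≈ 21.08 m.
Near limit Dn = s·(H − f)/(H + s − 2f) = 14000 × (21083.0 − 58) / (21083.0 + 14000 − 2 × 58) = 14000 × 21025.0 / 34967.0 ≈ 8417.9 mm ≈ 8.42 m.

8.42 m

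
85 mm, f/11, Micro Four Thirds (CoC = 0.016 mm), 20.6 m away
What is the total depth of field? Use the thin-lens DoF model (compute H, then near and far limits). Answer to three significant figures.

Hyperfocal distance H = f²/(N·c) + f = 85²/(11 × 0.016) + 85 = 7225/0.176 + 85 ≈ 41136.1 mm ≈ 41.14 m.
Near limit Dn = s·(H − f)/(H + s − 2f) = 20600 × (41136.1 − 85) / (41136.1 + 20600 − 2 × 85) = 20600 × 41051.1 / 61566.1 ≈ 13736 mm.
Far limit Df = s·(H − f)/(H − s) = 20600 × (41136.1 − 85) / (41136.1 − 20600) = 20600 × 41051.1 / 20536.1 ≈ 41179 mm.
Depth of field = Df − Dn = 41179 − 13736 ≈ 27443 mm ≈ 27.4 m.

27.4 m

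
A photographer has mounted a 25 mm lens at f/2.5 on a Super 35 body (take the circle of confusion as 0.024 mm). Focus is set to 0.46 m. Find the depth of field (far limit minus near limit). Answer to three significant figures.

38.5 mm

Hyperfocal distance H = f²/(N·c) + f = 25²/(2.5 × 0.024) + 25 = 625/0.06 + 25 ≈ 10441.7 mm ≈ 10.44 m.
Near limit Dn = s·(H − f)/(H + s − 2f) = 460 × (10441.7 − 25) / (10441.7 + 460 − 2 × 25) = 460 × 10416.7 / 10851.7 ≈ 441.560 mm.
Far limit Df = s·(H − f)/(H − s) = 460 × (10441.7 − 25) / (10441.7 − 460) = 460 × 10416.7 / 9981.7 ≈ 480.047 mm.
Depth of field = Df − Dn = 480.047 − 441.560 ≈ 38.487 mm.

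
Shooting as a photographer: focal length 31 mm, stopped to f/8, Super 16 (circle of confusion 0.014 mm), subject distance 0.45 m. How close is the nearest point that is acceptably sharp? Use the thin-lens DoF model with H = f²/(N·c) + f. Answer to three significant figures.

Hyperfocal distance H = f²/(N·c) + f = 31²/(8 × 0.014) + 31 = 961/0.112 + 31 ≈ 8611.4 mm ≈ 8.611 m.
Near limit Dn = s·(H − f)/(H + s − 2f) = 450 × (8611.4 − 31) / (8611.4 + 450 − 2 × 31) = 450 × 8580.4 / 8999.4 ≈ 429.05 mm.

429 mm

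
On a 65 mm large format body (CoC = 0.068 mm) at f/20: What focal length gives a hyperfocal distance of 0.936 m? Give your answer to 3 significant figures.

From H = f²/(N·c) + f, with f ≪ H: f ≈ √(H·N·c) = √(936 × 20 × 0.068) = √1273.0 ≈ 35.68 mm.
Exact: f² + N·c·f − N·c·H = 0 ⇒ f = (−N·c + √((N·c)² + 4·N·c·H))/2 = (−1.36 + √5093.7)/2 ≈ 35.005 mm ≈ 35.0 mm.

35.0 mm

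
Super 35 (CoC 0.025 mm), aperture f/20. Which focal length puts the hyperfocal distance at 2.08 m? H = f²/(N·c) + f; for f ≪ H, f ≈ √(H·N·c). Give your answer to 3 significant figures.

From H = f²/(N·c) + f, with f ≪ H: f ≈ √(H·N·c) = √(2080 × 20 × 0.025) = √1040.0 ≈ 32.25 mm.
Exact: f² + N·c·f − N·c·H = 0 ⇒ f = (−N·c + √((N·c)² + 4·N·c·H))/2 = (−0.5 + √4160.2)/2 ≈ 32.000 mm ≈ 32.0 mm.

32.0 mm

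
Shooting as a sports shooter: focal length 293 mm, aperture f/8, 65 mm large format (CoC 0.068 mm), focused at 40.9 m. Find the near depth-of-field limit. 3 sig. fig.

Hyperfocal distance H = f²/(N·c) + f = 293²/(8 × 0.068) + 293 = 85849/0.544 + 293 ≈ 158103.7 mm ≈ 158.1 m.
Near limit Dn = s·(H − f)/(H + s − 2f) = 40900 × (158103.7 − 293) / (158103.7 + 40900 − 2 × 293) = 40900 × 157810.7 / 198417.7 ≈ 32530 mm ≈ 32.5 m.

32.5 m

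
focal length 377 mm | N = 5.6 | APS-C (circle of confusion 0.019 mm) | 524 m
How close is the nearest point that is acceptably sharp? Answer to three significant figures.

Hyperfocal distance H = f²/(N·c) + f = 377²/(5.6 × 0.019) + 377 = 142129/0.1064 + 377 ≈ 1336175.9 mm ≈ 1336 m.
Near limit Dn = s·(H − f)/(H + s − 2f) = 524000 × (1336175.9 − 377) / (1336175.9 + 524000 − 2 × 377) = 524000 × 1335798.9 / 1859421.9 ≈ 376439 mm ≈ 376 m.

376 m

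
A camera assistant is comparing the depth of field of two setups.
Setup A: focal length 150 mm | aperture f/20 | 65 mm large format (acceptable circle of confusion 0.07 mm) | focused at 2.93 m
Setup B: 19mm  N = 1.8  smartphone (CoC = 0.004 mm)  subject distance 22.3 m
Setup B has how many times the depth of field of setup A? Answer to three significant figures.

23.6

Setup A: H = 150²/(20×0.07) + 150 ≈ 16221.4 mm; DoF = Df − Dn = 3542.8 − 2497.9 ≈ 1044.9 mm.
Setup B: H = 19²/(1.8×0.004) + 19 ≈ 50157.9 mm; DoF = Df − Dn = 40136 − 15439 ≈ 24697 mm.
Ratio = 24697 / 1044.9 ≈ 23.6.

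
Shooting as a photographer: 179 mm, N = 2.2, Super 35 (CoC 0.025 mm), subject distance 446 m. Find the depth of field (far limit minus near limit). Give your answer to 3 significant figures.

Hyperfocal distance H = f²/(N·c) + f = 179²/(2.2 × 0.025) + 179 = 32041/0.055 + 179 ≈ 582742.6 mm ≈ 582.7 m.
Near limit Dn = s·(H − f)/(H + s − 2f) = 446000 × (582742.6 − 179) / (582742.6 + 446000 − 2 × 179) = 446000 × 582563.6 / 1028384.6 ≈ 252652 mm.
Far limit Df = s·(H − f)/(H − s) = 446000 × (582742.6 − 179) / (582742.6 − 446000) = 446000 × 582563.6 / 136742.6 ≈ 1900090 mm.
Depth of field = Df − Dn = 1900090 − 252652 ≈ 1647438 mm ≈ 1650 m.

1650 m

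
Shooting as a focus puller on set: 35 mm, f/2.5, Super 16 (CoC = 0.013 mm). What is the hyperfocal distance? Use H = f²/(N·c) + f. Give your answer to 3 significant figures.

Hyperfocal distance H = f²/(N·c) + f = 35²/(2.5 × 0.013) + 35 = 1225/0.0325 + 35 ≈ 37727.3 mm ≈ 37.7 m.

37.7 m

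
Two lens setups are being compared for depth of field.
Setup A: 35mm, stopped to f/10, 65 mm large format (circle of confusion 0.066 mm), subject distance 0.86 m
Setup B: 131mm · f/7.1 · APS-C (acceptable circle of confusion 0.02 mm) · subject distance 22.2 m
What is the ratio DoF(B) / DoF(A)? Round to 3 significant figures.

Setup A: H = 35²/(10×0.066) + 35 ≈ 1891.1 mm; DoF = Df − Dn = 1548.13 − 595.37 ≈ 952.76 mm.
Setup B: H = 131²/(7.1×0.02) + 131 ≈ 120983.1 mm; DoF = Df − Dn = 27159.7 − 18772.0 ≈ 8387.7 mm.
Ratio = 8387.7 / 952.76 ≈ 8.80.

8.80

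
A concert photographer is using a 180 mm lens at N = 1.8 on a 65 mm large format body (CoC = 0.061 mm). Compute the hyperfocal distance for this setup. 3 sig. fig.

295 m

Hyperfocal distance H = f²/(N·c) + f = 180²/(1.8 × 0.061) + 180 = 32400/0.1098 + 180 ≈ 295262.0 mm ≈ 295 m.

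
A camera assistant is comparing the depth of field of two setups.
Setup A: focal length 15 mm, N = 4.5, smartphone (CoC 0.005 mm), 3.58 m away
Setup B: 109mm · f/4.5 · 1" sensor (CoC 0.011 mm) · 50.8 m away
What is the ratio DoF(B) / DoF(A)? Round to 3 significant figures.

Setup A: H = 15²/(4.5×0.005) + 15 ≈ 10015.0 mm; DoF = Df − Dn = 5563.3 − 2639.1 ≈ 2924.2 mm.
Setup B: H = 109²/(4.5×0.011) + 109 ≈ 240129.2 mm; DoF = Df − Dn = 64401 − 41942 ≈ 22459 mm.
Ratio = 22459 / 2924.2 ≈ 7.68.

7.68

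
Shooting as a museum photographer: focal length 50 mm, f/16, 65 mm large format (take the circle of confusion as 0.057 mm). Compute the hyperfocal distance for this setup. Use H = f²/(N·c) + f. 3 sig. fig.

Hyperfocal distance H = f²/(N·c) + f = 50²/(16 × 0.057) + 50 = 2500/0.912 + 50 ≈ 2791.2 mm ≈ 2.79 m.

2.79 m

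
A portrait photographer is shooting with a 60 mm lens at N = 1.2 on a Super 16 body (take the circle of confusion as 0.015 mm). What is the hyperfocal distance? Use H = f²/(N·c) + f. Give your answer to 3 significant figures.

Hyperfocal distance H = f²/(N·c) + f = 60²/(1.2 × 0.015) + 60 = 3600/0.018 + 60 ≈ 200060.0 mm ≈ 200 m.

200 m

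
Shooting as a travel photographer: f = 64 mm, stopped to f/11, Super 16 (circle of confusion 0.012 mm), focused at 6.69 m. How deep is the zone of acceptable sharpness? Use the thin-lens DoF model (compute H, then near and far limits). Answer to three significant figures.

2.99 m

Hyperfocal distance H = f²/(N·c) + f = 64²/(11 × 0.012) + 64 = 4096/0.132 + 64 ≈ 31094.3 mm ≈ 31.09 m.
Near limit Dn = s·(H − f)/(H + s − 2f) = 6690 × (31094.3 − 64) / (31094.3 + 6690 − 2 × 64) = 6690 × 31030.3 / 37656.3 ≈ 5512.8 mm.
Far limit Df = s·(H − f)/(H − s) = 6690 × (31094.3 − 64) / (31094.3 − 6690) = 6690 × 31030.3 / 24404.3 ≈ 8506.4 mm.
Depth of field = Df − Dn = 8506.4 − 5512.8 ≈ 2993.6 mm ≈ 2.99 m.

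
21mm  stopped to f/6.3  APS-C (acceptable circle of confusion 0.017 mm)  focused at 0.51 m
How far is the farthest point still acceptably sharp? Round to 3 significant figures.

Hyperfocal distance H = f²/(N·c) + f = 21²/(6.3 × 0.017) + 21 = 441/0.1071 + 21 ≈ 4138.6 mm ≈ 4.139 m.
Far limit Df = s·(H − f)/(H − s) = 510 × (4138.6 − 21) / (4138.6 − 510) = 510 × 4117.6 / 3628.6 ≈ 578.73 mm ≈ 0.579 m.

0.579 m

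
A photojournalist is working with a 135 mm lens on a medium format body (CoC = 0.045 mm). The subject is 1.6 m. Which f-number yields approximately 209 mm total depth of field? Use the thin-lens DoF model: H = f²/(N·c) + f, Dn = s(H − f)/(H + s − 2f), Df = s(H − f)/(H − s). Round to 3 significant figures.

Write h = H − f = f²/(N·c). The thin-lens limits are Dn = s·h/(h + (s−f)) and Df = s·h/(h − (s−f)), so DoF = Df − Dn = 2·s·(s−f)·h / (h² − (s−f)²).
That is a quadratic in h: DoF·h² − 2·s·(s−f)·h − DoF·(s−f)² = 0 ⇒ h = (s−f)·(s + √(s² + DoF²)) / DoF = 1465 × (1600 + √(1600² + 209²)) / 209 = 1465 × (1600 + 1613.59) / 209 ≈ 22526 mm.
Then N = f²/(c·h) = 135² / (0.045 × 22526) = 18225 / 1013.7 ≈ 18.

f/18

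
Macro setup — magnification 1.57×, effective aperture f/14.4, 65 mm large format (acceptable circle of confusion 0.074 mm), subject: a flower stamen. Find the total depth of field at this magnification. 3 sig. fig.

0.865 mm

At magnification m, DoF ≈ 2·N_eff·c/m² = 2 × 14.4 × 0.074 / 1.57² = 2.131 / 2.465 ≈ 0.865 mm.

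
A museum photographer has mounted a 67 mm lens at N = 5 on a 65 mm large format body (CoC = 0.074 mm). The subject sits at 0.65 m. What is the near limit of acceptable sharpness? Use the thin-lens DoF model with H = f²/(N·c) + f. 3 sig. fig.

Hyperfocal distance H = f²/(N·c) + f = 67²/(5 × 0.074) + 67 = 4489/0.37 + 67 ≈ 12199.4 mm ≈ 12.20 m.
Near limit Dn = s·(H − f)/(H + s − 2f) = 650 × (12199.4 − 67) / (12199.4 + 650 − 2 × 67) = 650 × 12132.4 / 12715.4 ≈ 620.20 mm ≈ 0.620 m.

0.620 m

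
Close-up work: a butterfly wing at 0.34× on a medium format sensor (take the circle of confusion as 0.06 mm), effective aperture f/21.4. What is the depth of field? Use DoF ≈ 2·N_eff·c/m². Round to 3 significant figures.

At magnification m, DoF ≈ 2·N_eff·c/m² = 2 × 21.4 × 0.06 / 0.34² = 2.568 / 0.1156 ≈ 22.2 mm.

22.2 mm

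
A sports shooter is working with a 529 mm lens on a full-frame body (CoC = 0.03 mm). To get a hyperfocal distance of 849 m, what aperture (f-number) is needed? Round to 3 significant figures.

f/11

Rearrange H = f²/(N·c) + f for N: N = f² / ((H − f)·c).
N = 529² / ((849000 − 529) × 0.03) = 279841 / 25454 ≈ 11.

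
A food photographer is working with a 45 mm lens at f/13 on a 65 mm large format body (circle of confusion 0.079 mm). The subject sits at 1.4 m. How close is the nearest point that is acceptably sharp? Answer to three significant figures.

0.830 m

Hyperfocal distance H = f²/(N·c) + f = 45²/(13 × 0.079) + 45 = 2025/1.027 + 45 ≈ 2016.8 mm ≈ 2.017 m.
Near limit Dn = s·(H − f)/(H + s − 2f) = 1400 × (2016.8 − 45) / (2016.8 + 1400 − 2 × 45) = 1400 × 1971.8 / 3326.8 ≈ 829.78 mm ≈ 0.830 m.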